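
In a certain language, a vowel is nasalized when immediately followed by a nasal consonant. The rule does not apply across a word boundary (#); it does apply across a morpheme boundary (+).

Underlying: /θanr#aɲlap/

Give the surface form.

[θãnr#ãɲlap]

/a/ before nasal /n/ → [ã]
/a/ before nasal /ɲ/ → [ã]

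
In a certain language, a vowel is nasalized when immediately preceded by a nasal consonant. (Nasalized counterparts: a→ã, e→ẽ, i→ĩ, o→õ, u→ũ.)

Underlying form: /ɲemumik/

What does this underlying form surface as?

[ɲẽmũmĩk]

/e/ after nasal /ɲ/ → [ẽ]
/u/ after nasal /m/ → [ũ]
/i/ after nasal /m/ → [ĩ]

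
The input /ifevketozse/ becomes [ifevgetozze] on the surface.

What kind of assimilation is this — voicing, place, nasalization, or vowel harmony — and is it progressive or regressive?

voicing assimilation, progressive

/k/→[g] /s/→[z].
Each target copies a feature from the preceding segment, so the direction is progressive.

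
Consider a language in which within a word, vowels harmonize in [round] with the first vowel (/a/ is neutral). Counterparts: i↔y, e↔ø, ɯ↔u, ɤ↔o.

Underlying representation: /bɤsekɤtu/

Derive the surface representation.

[bɤsekɤtɯ]

/u/ harmonizes with /ɤ/ ([-round]) → [ɯ]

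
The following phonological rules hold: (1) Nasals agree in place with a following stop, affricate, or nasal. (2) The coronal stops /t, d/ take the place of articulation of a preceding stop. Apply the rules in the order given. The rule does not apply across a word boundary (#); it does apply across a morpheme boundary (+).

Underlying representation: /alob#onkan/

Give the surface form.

Rule 1: /n/ before /k/ (velar) → [ŋ]
After rule 1: alob#oŋkan
Rule 2: no segment meets the rule's conditions; no change.

[alob#oŋkan]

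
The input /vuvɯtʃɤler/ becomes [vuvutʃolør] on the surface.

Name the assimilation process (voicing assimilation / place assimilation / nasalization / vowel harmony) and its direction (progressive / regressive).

vowel harmony, progressive

/ɯ/→[u] /ɤ/→[o] /e/→[ø].
Vowels agree with the first vowel, so the harmony is progressive.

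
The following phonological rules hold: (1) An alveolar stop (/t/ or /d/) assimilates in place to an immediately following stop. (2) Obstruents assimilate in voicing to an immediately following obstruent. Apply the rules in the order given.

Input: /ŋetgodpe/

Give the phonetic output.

[ŋeggoppe]

Rule 1: /t/ before /g/ (velar) → [k]
Rule 1: /d/ before /p/ (labial) → [b]
After rule 1: ŋekgobpe
Rule 2: /k/ before /g/ (voiced) → [g]
Rule 2: /b/ before /p/ (voiceless) → [p]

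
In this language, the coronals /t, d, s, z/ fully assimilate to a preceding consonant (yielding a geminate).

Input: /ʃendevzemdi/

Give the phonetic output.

/d/ after /n/ → [n] (total assimilation)
/z/ after /v/ → [v] (total assimilation)
/d/ after /m/ → [m] (total assimilation)

[ʃennevvemmi]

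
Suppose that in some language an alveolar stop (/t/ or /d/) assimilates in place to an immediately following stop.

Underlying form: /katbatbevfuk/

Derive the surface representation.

/t/ before /b/ (labial) → [p]
/t/ before /b/ (labial) → [p]

[kapbapbevfuk]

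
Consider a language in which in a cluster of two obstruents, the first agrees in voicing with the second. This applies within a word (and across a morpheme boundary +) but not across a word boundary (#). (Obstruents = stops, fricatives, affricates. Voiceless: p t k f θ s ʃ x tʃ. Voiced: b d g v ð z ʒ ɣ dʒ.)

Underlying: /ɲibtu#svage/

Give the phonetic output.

/b/ before /t/ (voiceless) → [p]
/s/ before /v/ (voiced) → [z]

[ɲiptu#zvage]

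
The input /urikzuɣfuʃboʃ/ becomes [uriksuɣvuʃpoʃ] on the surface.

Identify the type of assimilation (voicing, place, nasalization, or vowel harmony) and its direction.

/z/→[s] /f/→[v] /b/→[p].
Each target copies a feature from the preceding segment, so the direction is progressive.

voicing assimilation, progressive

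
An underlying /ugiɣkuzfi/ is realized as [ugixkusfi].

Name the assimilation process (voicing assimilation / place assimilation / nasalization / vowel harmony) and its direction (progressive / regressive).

/ɣ/→[x] /z/→[s].
Each target copies a feature from the following segment, so the direction is regressive.

voicing assimilation, regressive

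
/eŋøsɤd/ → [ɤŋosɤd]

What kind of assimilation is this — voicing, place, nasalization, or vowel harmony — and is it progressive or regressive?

vowel harmony, regressive

/e/→[ɤ] /ø/→[o].
Vowels agree with the last vowel, so the harmony is regressive.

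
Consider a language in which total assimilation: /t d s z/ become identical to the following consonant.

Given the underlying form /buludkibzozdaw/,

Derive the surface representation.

/d/ before /k/ → [k] (total assimilation)
/z/ before /d/ → [d] (total assimilation)

[bulukkibzoddaw]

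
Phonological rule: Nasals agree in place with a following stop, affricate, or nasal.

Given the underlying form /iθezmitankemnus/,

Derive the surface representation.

/n/ before /k/ (velar) → [ŋ]
/m/ before /n/ (alveolar) → [n]

[iθezmitaŋkennus]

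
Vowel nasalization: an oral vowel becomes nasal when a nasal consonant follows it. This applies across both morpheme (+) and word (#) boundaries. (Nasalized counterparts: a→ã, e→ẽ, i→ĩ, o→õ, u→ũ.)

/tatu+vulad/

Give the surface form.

[tatu+vulad]

no segment meets the rule's conditions; no change.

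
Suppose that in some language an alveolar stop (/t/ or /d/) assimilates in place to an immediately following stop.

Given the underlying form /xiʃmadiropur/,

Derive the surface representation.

[xiʃmadiropur]

no segment meets the rule's conditions; no change.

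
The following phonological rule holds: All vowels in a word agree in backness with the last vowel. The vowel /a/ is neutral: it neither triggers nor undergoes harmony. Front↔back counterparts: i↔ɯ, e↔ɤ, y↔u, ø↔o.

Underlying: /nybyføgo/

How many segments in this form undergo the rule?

/y/ harmonizes with /o/ ([+back]) → [u]
/y/ harmonizes with /o/ ([+back]) → [u]
/ø/ harmonizes with /o/ ([+back]) → [o]
3 segments change.

3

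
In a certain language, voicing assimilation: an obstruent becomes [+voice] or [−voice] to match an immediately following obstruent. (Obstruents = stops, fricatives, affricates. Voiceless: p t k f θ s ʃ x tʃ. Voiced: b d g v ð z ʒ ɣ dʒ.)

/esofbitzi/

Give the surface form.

/f/ before /b/ (voiced) → [v]
/t/ before /z/ (voiced) → [d]

[esovbidzi]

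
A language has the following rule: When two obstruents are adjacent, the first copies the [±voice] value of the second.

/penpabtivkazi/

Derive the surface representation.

/b/ before /t/ (voiceless) → [p]
/v/ before /k/ (voiceless) → [f]

[penpaptifkazi]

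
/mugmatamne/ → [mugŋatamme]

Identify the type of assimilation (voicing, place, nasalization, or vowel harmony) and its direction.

place assimilation, progressive

/m/→[ŋ] /n/→[m].
Each target copies a feature from the preceding segment, so the direction is progressive.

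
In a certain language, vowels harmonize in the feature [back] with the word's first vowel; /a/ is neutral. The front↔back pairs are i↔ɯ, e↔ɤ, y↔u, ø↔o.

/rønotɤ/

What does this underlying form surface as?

/o/ harmonizes with /ø/ ([-back]) → [ø]
/ɤ/ harmonizes with /ø/ ([-back]) → [e]

[rønøte]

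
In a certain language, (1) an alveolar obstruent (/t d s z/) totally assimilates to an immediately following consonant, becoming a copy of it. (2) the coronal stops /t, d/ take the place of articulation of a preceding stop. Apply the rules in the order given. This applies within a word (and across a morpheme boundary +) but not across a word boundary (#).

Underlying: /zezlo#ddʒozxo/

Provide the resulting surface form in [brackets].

[zello#dʒdʒoxxo]

Rule 1: /z/ before /l/ → [l] (total assimilation)
Rule 1: /d/ before /dʒ/ → [dʒ] (total assimilation)
Rule 1: /z/ before /x/ → [x] (total assimilation)
After rule 1: zello#dʒdʒoxxo
Rule 2: no segment meets the rule's conditions; no change.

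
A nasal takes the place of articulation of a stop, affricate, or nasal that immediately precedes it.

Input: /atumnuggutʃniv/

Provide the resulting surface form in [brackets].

[atummuggutʃɲiv]

/n/ after /m/ (labial) → [m]
/n/ after /tʃ/ (palatal) → [ɲ]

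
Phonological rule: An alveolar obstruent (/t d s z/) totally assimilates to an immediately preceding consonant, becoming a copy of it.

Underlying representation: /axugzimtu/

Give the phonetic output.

/z/ after /g/ → [g] (total assimilation)
/t/ after /m/ → [m] (total assimilation)

[axuggimmu]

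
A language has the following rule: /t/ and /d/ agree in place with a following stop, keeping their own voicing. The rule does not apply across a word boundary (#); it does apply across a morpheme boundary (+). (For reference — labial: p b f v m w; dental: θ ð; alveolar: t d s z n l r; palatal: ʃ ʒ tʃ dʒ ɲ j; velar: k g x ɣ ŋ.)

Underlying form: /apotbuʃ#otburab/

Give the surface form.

/t/ before /b/ (labial) → [p]
/t/ before /b/ (labial) → [p]

[apopbuʃ#opburab]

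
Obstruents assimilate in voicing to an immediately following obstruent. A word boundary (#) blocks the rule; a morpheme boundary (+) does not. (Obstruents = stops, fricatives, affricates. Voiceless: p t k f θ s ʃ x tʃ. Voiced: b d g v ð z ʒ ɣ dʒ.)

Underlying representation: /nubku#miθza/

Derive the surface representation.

[nupku#miðza]

/b/ before /k/ (voiceless) → [p]
/θ/ before /z/ (voiced) → [ð]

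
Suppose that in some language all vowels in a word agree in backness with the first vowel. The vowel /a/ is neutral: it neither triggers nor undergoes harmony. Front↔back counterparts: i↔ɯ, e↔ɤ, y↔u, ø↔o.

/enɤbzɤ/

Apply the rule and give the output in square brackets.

/ɤ/ harmonizes with /e/ ([-back]) → [e]
/ɤ/ harmonizes with /e/ ([-back]) → [e]

[enebze]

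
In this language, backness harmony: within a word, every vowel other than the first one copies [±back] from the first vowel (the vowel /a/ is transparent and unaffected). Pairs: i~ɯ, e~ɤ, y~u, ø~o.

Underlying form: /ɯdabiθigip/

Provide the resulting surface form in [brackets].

/i/ harmonizes with /ɯ/ ([+back]) → [ɯ]
/i/ harmonizes with /ɯ/ ([+back]) → [ɯ]
/i/ harmonizes with /ɯ/ ([+back]) → [ɯ]

[ɯdabɯθɯgɯp]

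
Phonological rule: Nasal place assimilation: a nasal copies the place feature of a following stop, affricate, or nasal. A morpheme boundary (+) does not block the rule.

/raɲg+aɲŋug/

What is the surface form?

[raŋg+aŋŋug]

/ɲ/ before /g/ (velar) → [ŋ]
/ɲ/ before /ŋ/ (velar) → [ŋ]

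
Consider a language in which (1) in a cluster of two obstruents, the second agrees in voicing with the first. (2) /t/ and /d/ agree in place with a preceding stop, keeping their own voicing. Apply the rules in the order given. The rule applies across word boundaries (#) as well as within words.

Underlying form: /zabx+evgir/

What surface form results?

[zabɣ+evgir]

Rule 1: /x/ after /b/ (voiced) → [ɣ]
After rule 1: zabɣ+evgir
Rule 2: no segment meets the rule's conditions; no change.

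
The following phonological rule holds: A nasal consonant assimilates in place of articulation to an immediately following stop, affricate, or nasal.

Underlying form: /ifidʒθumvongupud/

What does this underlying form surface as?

/n/ before /g/ (velar) → [ŋ]

[ifidʒθumvoŋgupud]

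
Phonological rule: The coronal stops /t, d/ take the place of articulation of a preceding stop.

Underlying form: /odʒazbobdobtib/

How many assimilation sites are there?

2

/d/ after /b/ (labial) → [b]
/t/ after /b/ (labial) → [p]
2 segments change.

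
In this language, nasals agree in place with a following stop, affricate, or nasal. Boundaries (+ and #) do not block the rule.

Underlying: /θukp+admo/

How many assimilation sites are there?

0

No segment meets the rule's conditions.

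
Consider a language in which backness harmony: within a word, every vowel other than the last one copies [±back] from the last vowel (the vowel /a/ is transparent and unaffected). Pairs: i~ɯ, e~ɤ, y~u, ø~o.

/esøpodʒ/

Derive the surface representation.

[ɤsopodʒ]

/e/ harmonizes with /o/ ([+back]) → [ɤ]
/ø/ harmonizes with /o/ ([+back]) → [o]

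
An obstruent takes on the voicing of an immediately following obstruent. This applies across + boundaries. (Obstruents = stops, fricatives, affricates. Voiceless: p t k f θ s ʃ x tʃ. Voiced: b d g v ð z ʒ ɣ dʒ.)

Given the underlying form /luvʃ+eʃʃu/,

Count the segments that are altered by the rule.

1

/v/ before /ʃ/ (voiceless) → [f]
1 segment changes.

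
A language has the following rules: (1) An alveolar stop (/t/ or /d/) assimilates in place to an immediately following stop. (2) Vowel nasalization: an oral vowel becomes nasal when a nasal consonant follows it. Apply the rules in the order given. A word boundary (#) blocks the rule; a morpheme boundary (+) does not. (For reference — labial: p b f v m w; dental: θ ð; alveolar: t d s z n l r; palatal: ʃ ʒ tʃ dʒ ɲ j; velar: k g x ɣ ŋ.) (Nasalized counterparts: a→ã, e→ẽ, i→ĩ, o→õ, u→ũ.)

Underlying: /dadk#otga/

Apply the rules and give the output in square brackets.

Rule 1: /d/ before /k/ (velar) → [g]
Rule 1: /t/ before /g/ (velar) → [k]
After rule 1: dagk#okga
Rule 2: no segment meets the rule's conditions; no change.

[dagk#okga]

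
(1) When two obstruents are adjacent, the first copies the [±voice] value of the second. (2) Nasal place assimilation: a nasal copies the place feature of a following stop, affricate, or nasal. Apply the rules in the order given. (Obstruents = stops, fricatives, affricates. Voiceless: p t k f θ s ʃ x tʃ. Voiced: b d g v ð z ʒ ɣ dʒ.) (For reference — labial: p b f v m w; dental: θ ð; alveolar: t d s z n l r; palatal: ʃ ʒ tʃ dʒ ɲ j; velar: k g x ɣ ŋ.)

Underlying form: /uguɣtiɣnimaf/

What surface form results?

[uguxtiɣnimaf]

Rule 1: /ɣ/ before /t/ (voiceless) → [x]
After rule 1: uguxtiɣnimaf
Rule 2: no segment meets the rule's conditions; no change.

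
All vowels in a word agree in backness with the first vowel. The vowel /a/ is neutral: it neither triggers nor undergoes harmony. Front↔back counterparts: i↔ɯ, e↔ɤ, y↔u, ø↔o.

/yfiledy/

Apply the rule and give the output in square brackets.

no segment meets the rule's conditions; no change.

[yfiledy]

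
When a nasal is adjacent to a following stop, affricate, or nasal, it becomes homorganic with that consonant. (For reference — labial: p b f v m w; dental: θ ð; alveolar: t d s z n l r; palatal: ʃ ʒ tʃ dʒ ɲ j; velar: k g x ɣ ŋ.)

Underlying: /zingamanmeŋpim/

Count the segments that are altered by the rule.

/n/ before /g/ (velar) → [ŋ]
/n/ before /m/ (labial) → [m]
/ŋ/ before /p/ (labial) → [m]
3 segments change.

3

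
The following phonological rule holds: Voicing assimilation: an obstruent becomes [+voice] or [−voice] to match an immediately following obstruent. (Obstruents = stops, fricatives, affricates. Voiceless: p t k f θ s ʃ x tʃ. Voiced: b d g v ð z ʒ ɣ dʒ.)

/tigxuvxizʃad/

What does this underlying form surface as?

[tikxufxisʃad]

/g/ before /x/ (voiceless) → [k]
/v/ before /x/ (voiceless) → [f]
/z/ before /ʃ/ (voiceless) → [s]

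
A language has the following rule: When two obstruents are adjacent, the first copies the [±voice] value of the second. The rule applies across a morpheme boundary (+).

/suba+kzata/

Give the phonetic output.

/k/ before /z/ (voiced) → [g]

[suba+gzata]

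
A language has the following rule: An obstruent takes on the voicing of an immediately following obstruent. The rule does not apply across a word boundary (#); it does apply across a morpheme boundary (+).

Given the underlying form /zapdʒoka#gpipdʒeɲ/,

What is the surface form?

/p/ before /dʒ/ (voiced) → [b]
/g/ before /p/ (voiceless) → [k]
/p/ before /dʒ/ (voiced) → [b]

[zabdʒoka#kpibdʒeɲ]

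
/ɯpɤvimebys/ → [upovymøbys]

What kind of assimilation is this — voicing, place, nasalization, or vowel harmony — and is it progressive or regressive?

vowel harmony, regressive

/ɯ/→[u] /ɤ/→[o] /i/→[y] /e/→[ø].
Vowels agree with the last vowel, so the harmony is regressive.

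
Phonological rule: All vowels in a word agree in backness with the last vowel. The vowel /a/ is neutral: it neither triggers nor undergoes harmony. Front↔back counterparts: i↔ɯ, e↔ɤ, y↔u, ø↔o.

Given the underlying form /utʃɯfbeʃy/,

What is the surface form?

[ytʃifbeʃy]

/u/ harmonizes with /y/ ([-back]) → [y]
/ɯ/ harmonizes with /y/ ([-back]) → [i]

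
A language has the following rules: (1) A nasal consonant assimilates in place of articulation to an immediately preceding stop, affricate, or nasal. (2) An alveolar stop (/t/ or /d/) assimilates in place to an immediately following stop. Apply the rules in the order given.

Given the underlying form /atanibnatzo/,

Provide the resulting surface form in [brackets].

Rule 1: /n/ after /b/ (labial) → [m]
After rule 1: atanibmatzo
Rule 2: no segment meets the rule's conditions; no change.

[atanibmatzo]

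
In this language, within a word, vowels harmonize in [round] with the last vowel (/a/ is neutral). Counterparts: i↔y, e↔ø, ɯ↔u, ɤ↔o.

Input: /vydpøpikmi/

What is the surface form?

/y/ harmonizes with /i/ ([-round]) → [i]
/ø/ harmonizes with /i/ ([-round]) → [e]

[vidpepikmi]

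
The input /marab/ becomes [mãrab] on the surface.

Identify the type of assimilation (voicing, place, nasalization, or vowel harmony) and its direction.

/a/→[ã].
Each target copies a feature from the preceding segment, so the direction is progressive.

nasalization, progressive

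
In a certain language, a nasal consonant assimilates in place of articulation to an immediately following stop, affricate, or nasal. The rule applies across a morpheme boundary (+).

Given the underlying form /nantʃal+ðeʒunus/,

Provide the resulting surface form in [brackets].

/n/ before /tʃ/ (palatal) → [ɲ]

[naɲtʃal+ðeʒunus]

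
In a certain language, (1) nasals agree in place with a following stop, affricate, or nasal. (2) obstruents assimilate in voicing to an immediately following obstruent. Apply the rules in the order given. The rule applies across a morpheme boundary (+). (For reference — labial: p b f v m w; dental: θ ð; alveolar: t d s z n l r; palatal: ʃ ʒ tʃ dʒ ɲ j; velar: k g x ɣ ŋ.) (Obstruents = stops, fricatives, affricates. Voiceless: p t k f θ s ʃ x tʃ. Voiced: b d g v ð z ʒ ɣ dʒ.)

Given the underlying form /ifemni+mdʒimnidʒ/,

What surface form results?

Rule 1: /m/ before /n/ (alveolar) → [n]
Rule 1: /m/ before /dʒ/ (palatal) → [ɲ]
Rule 1: /m/ before /n/ (alveolar) → [n]
After rule 1: ifenni+ɲdʒinnidʒ
Rule 2: no segment meets the rule's conditions; no change.

[ifenni+ɲdʒinnidʒ]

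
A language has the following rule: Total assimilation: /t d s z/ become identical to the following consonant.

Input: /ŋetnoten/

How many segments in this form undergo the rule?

/t/ before /n/ → [n] (total assimilation)
1 segment changes.

1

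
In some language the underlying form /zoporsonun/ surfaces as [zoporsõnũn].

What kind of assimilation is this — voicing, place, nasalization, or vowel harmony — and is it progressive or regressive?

nasalization, regressive

/o/→[õ] /u/→[ũ].
Each target copies a feature from the following segment, so the direction is regressive.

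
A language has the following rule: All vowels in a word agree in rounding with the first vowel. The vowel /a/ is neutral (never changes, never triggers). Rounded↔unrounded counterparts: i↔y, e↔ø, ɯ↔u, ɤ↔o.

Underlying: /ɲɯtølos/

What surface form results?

[ɲɯtelɤs]

/ø/ harmonizes with /ɯ/ ([-round]) → [e]
/o/ harmonizes with /ɯ/ ([-round]) → [ɤ]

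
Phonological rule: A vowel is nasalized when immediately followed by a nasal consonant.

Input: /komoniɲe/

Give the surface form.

[kõmõnĩɲe]

/o/ before nasal /m/ → [õ]
/o/ before nasal /n/ → [õ]
/i/ before nasal /ɲ/ → [ĩ]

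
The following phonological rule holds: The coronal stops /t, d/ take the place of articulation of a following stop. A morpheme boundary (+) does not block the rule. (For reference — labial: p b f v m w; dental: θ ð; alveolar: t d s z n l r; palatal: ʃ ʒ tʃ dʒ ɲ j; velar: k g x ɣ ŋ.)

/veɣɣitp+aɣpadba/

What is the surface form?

/t/ before /p/ (labial) → [p]
/d/ before /b/ (labial) → [b]

[veɣɣipp+aɣpabba]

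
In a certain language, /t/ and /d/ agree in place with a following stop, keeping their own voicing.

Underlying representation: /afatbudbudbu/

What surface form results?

[afapbubbubbu]

/t/ before /b/ (labial) → [p]
/d/ before /b/ (labial) → [b]
/d/ before /b/ (labial) → [b]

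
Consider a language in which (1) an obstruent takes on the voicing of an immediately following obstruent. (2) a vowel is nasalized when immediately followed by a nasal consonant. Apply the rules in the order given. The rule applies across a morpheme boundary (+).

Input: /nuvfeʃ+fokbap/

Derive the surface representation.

Rule 1: /v/ before /f/ (voiceless) → [f]
Rule 1: /k/ before /b/ (voiced) → [g]
After rule 1: nuffeʃ+fogbap
Rule 2: no segment meets the rule's conditions; no change.

[nuffeʃ+fogbap]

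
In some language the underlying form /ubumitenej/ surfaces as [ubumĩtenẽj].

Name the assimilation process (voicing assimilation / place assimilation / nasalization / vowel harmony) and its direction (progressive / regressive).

/i/→[ĩ] /e/→[ẽ].
Each target copies a feature from the preceding segment, so the direction is progressive.

nasalization, progressive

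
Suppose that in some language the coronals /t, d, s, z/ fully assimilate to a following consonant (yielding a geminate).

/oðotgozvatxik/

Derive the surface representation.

/t/ before /g/ → [g] (total assimilation)
/z/ before /v/ → [v] (total assimilation)
/t/ before /x/ → [x] (total assimilation)

[oðoggovvaxxik]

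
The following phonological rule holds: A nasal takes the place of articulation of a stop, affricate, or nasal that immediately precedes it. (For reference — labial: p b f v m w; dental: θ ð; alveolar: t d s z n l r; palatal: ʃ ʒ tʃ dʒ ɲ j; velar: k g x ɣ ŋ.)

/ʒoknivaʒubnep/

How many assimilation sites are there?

2

/n/ after /k/ (velar) → [ŋ]
/n/ after /b/ (labial) → [m]
2 segments change.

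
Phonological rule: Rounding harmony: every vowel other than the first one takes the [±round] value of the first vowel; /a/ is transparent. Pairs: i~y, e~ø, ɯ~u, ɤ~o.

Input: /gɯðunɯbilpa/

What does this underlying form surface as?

/u/ harmonizes with /ɯ/ ([-round]) → [ɯ]

[gɯðɯnɯbilpa]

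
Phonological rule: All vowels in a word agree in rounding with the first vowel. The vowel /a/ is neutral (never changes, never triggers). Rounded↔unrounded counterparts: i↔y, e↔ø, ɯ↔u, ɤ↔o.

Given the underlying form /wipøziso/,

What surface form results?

/ø/ harmonizes with /i/ ([-round]) → [e]
/o/ harmonizes with /i/ ([-round]) → [ɤ]

[wipezisɤ]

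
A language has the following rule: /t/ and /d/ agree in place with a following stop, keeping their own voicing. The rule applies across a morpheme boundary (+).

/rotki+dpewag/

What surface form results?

/t/ before /k/ (velar) → [k]
/d/ before /p/ (labial) → [b]

[rokki+bpewag]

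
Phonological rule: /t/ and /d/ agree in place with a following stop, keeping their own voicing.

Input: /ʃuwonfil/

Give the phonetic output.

no segment meets the rule's conditions; no change.

[ʃuwonfil]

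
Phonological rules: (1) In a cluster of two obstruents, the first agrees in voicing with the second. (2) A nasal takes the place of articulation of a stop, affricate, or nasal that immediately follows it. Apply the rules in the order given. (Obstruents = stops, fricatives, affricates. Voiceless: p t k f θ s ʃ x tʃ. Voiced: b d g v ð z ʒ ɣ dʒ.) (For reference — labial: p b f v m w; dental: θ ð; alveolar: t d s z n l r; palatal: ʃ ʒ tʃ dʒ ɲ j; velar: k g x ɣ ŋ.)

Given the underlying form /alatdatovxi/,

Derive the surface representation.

[aladdatofxi]

Rule 1: /t/ before /d/ (voiced) → [d]
Rule 1: /v/ before /x/ (voiceless) → [f]
After rule 1: aladdatofxi
Rule 2: no segment meets the rule's conditions; no change.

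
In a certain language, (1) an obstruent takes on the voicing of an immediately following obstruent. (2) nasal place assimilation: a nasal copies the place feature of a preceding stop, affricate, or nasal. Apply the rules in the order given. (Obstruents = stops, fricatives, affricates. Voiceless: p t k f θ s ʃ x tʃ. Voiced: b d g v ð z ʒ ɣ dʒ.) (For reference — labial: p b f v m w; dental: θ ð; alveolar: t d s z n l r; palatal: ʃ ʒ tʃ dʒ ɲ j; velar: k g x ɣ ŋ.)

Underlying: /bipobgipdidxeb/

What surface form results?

[bipobgibditxeb]

Rule 1: /p/ before /d/ (voiced) → [b]
Rule 1: /d/ before /x/ (voiceless) → [t]
After rule 1: bipobgibditxeb
Rule 2: no segment meets the rule's conditions; no change.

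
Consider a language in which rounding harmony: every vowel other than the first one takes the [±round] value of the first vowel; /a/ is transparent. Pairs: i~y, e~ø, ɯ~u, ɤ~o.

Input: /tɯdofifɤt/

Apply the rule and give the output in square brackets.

[tɯdɤfifɤt]

/o/ harmonizes with /ɯ/ ([-round]) → [ɤ]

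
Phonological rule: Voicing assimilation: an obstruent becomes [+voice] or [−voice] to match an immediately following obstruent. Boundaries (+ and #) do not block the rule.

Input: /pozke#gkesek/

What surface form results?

[poske#kkesek]

/z/ before /k/ (voiceless) → [s]
/g/ before /k/ (voiceless) → [k]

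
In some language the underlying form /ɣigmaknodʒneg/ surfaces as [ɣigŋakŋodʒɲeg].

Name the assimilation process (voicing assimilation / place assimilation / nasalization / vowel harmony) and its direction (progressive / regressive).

place assimilation, progressive

/m/→[ŋ] /n/→[ŋ] /n/→[ɲ].
Each target copies a feature from the preceding segment, so the direction is progressive.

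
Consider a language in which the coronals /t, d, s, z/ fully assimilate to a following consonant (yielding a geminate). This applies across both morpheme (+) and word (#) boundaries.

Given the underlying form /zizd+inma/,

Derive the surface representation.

/z/ before /d/ → [d] (total assimilation)

[zidd+inma]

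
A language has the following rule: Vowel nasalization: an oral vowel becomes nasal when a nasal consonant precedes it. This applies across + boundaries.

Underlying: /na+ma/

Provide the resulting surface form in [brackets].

/a/ after nasal /n/ → [ã]
/a/ after nasal /m/ → [ã]

[nã+mã]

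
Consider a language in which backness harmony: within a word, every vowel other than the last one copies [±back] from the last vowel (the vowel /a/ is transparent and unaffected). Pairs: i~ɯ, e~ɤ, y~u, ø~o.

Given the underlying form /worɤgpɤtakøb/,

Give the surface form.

[wøregpetakøb]

/o/ harmonizes with /ø/ ([-back]) → [ø]
/ɤ/ harmonizes with /ø/ ([-back]) → [e]
/ɤ/ harmonizes with /ø/ ([-back]) → [e]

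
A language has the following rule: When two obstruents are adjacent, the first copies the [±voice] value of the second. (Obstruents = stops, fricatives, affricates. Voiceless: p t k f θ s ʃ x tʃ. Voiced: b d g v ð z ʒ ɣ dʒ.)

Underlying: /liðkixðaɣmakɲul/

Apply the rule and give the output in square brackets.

[liθkiɣðaɣmakɲul]

/ð/ before /k/ (voiceless) → [θ]
/x/ before /ð/ (voiced) → [ɣ]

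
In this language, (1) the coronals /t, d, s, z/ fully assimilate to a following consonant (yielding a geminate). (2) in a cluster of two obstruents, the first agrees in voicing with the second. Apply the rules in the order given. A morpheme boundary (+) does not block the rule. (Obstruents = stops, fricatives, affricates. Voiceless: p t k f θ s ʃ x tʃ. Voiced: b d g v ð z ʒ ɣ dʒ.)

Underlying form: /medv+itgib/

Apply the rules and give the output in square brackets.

[mevv+iggib]

Rule 1: /d/ before /v/ → [v] (total assimilation)
Rule 1: /t/ before /g/ → [g] (total assimilation)
After rule 1: mevv+iggib
Rule 2: no segment meets the rule's conditions; no change.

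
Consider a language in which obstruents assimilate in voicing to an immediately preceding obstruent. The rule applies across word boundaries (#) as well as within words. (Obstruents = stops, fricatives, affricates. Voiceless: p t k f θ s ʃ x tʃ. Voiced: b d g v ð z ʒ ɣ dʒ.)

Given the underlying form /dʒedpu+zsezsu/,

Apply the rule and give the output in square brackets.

[dʒedbu+zzezzu]

/p/ after /d/ (voiced) → [b]
/s/ after /z/ (voiced) → [z]
/s/ after /z/ (voiced) → [z]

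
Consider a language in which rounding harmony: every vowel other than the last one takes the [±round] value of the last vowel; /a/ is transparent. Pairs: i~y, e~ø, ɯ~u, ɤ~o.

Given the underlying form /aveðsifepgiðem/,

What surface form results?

no segment meets the rule's conditions; no change.

[aveðsifepgiðem]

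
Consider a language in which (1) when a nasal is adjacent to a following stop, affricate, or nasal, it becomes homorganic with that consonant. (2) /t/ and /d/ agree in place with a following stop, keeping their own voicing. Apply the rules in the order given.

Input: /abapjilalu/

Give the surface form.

Rule 1: no segment meets the rule's conditions; no change.
After rule 1: abapjilalu
Rule 2: no segment meets the rule's conditions; no change.

[abapjilalu]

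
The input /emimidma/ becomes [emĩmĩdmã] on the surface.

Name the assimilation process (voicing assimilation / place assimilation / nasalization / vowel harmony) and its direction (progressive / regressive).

/i/→[ĩ] /i/→[ĩ] /a/→[ã].
Each target copies a feature from the preceding segment, so the direction is progressive.

nasalization, progressive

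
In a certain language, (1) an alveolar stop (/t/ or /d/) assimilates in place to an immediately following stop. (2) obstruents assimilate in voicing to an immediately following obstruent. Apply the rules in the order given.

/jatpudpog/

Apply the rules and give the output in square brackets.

Rule 1: /t/ before /p/ (labial) → [p]
Rule 1: /d/ before /p/ (labial) → [b]
After rule 1: jappubpog
Rule 2: /b/ before /p/ (voiceless) → [p]

[jappuppog]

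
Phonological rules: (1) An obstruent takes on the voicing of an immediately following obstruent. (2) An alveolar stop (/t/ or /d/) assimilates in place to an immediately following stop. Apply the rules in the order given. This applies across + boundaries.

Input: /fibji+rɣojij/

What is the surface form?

Rule 1: no segment meets the rule's conditions; no change.
After rule 1: fibji+rɣojij
Rule 2: no segment meets the rule's conditions; no change.

[fibji+rɣojij]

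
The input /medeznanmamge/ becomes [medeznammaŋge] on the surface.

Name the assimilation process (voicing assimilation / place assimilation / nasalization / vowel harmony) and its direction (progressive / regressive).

place assimilation, regressive

/n/→[m] /m/→[ŋ].
Each target copies a feature from the following segment, so the direction is regressive.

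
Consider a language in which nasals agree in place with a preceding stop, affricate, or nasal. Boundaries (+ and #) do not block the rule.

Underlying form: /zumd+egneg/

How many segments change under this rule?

/n/ after /g/ (velar) → [ŋ]
1 segment changes.

1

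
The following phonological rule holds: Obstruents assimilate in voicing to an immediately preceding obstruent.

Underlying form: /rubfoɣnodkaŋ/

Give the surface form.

[rubvoɣnodgaŋ]

/f/ after /b/ (voiced) → [v]
/k/ after /d/ (voiced) → [g]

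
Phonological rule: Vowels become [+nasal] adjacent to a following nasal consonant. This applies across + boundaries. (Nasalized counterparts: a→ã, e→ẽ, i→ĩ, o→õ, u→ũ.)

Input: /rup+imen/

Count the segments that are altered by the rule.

2

/i/ before nasal /m/ → [ĩ]
/e/ before nasal /n/ → [ẽ]
2 segments change.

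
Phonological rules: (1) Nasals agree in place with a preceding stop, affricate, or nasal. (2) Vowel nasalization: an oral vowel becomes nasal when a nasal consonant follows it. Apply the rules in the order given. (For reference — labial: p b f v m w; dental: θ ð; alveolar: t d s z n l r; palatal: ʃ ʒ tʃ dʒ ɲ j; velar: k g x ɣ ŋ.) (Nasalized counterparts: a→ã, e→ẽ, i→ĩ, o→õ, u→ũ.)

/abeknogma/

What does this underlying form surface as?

[abekŋogŋa]

Rule 1: /n/ after /k/ (velar) → [ŋ]
Rule 1: /m/ after /g/ (velar) → [ŋ]
After rule 1: abekŋogŋa
Rule 2: no segment meets the rule's conditions; no change.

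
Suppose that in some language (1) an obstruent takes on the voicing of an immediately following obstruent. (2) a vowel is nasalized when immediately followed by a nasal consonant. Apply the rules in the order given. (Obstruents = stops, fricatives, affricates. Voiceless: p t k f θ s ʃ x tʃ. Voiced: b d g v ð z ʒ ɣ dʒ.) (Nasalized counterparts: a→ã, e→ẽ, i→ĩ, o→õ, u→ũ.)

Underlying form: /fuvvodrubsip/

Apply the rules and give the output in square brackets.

[fuvvodrupsip]

Rule 1: /b/ before /s/ (voiceless) → [p]
After rule 1: fuvvodrupsip
Rule 2: no segment meets the rule's conditions; no change.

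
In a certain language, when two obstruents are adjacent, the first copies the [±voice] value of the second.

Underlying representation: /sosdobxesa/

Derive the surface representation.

[sozdopxesa]

/s/ before /d/ (voiced) → [z]
/b/ before /x/ (voiceless) → [p]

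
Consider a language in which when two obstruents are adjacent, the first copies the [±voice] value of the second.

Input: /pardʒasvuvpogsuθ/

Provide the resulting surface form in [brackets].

/s/ before /v/ (voiced) → [z]
/v/ before /p/ (voiceless) → [f]
/g/ before /s/ (voiceless) → [k]

[pardʒazvufpoksuθ]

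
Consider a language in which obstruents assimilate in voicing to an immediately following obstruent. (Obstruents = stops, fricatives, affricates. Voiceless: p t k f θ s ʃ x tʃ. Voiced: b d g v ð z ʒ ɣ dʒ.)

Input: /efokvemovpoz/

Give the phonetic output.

/k/ before /v/ (voiced) → [g]
/v/ before /p/ (voiceless) → [f]

[efogvemofpoz]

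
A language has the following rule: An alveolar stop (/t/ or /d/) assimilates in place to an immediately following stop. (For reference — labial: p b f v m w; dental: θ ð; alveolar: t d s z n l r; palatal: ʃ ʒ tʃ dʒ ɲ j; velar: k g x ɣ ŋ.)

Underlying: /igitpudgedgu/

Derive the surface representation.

[igippuggeggu]

/t/ before /p/ (labial) → [p]
/d/ before /g/ (velar) → [g]
/d/ before /g/ (velar) → [g]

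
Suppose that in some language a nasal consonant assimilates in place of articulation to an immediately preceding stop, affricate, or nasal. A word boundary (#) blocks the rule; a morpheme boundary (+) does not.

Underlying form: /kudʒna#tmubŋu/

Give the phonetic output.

[kudʒɲa#tnubmu]

/n/ after /dʒ/ (palatal) → [ɲ]
/m/ after /t/ (alveolar) → [n]
/ŋ/ after /b/ (labial) → [m]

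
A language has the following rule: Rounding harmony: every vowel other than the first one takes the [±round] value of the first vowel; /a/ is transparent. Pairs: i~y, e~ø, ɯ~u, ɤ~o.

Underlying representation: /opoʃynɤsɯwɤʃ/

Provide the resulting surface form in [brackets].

/ɤ/ harmonizes with /o/ ([+round]) → [o]
/ɯ/ harmonizes with /o/ ([+round]) → [u]
/ɤ/ harmonizes with /o/ ([+round]) → [o]

[opoʃynosuwoʃ]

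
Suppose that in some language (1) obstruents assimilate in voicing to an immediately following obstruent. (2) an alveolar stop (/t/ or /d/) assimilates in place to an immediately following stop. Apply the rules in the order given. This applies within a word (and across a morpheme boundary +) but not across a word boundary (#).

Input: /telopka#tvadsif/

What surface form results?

[telopka#dvatsif]

Rule 1: /t/ before /v/ (voiced) → [d]
Rule 1: /d/ before /s/ (voiceless) → [t]
After rule 1: telopka#dvatsif
Rule 2: no segment meets the rule's conditions; no change.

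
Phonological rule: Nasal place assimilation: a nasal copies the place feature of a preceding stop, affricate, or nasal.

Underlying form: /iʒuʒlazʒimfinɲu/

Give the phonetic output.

[iʒuʒlazʒimfinnu]

/ɲ/ after /n/ (alveolar) → [n]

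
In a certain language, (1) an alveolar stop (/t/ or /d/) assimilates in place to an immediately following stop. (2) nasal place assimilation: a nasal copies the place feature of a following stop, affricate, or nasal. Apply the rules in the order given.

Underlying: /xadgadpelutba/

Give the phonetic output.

[xaggabpelupba]

Rule 1: /d/ before /g/ (velar) → [g]
Rule 1: /d/ before /p/ (labial) → [b]
Rule 1: /t/ before /b/ (labial) → [p]
After rule 1: xaggabpelupba
Rule 2: no segment meets the rule's conditions; no change.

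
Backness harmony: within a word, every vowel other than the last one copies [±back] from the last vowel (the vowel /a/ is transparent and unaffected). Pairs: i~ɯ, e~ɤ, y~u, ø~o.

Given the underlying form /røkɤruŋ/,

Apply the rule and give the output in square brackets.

/ø/ harmonizes with /u/ ([+back]) → [o]

[rokɤruŋ]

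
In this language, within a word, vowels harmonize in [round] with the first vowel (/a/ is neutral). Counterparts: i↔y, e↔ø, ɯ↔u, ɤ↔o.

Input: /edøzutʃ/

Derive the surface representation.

/ø/ harmonizes with /e/ ([-round]) → [e]
/u/ harmonizes with /e/ ([-round]) → [ɯ]

[edezɯtʃ]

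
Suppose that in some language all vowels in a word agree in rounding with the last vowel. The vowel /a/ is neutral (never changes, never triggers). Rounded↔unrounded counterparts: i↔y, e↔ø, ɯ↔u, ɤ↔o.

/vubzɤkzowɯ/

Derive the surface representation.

[vɯbzɤkzɤwɯ]

/u/ harmonizes with /ɯ/ ([-round]) → [ɯ]
/o/ harmonizes with /ɯ/ ([-round]) → [ɤ]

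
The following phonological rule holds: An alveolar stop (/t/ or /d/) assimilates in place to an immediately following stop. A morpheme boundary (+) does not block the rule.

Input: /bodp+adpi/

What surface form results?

[bobp+abpi]

/d/ before /p/ (labial) → [b]
/d/ before /p/ (labial) → [b]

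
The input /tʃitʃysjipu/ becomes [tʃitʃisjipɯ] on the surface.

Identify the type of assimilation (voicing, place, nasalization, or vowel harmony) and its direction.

vowel harmony, progressive

/y/→[i] /u/→[ɯ].
Vowels agree with the first vowel, so the harmony is progressive.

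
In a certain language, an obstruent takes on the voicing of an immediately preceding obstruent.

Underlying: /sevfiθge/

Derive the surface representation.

/f/ after /v/ (voiced) → [v]
/g/ after /θ/ (voiceless) → [k]

[sevviθke]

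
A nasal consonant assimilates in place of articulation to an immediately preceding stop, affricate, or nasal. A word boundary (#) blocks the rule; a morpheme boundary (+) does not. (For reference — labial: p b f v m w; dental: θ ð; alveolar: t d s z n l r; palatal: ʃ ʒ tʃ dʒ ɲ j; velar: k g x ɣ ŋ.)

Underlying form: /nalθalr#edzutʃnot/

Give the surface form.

/n/ after /tʃ/ (palatal) → [ɲ]

[nalθalr#edzutʃɲot]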